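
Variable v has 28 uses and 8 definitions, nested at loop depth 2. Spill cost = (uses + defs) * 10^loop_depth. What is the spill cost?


uses + defs = 28 + 8 = 36
10^2 = 100
Spill cost = 36 * 100 = 3600

3600


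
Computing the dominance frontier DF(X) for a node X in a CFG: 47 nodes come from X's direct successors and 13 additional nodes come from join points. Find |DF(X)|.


DF(X) = direct successor contributions + join point contributions
= 47 + 13 = 60

60


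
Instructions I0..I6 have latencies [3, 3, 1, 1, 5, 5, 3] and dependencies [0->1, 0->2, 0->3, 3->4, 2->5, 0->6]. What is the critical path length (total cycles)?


Compute longest path through dependency graph: dist(Ik) = max over predecessors of dist + latency(Ik).
dist(I0) = latency 3 = 3
dist(I1) = dist(I0) + 3 = 3 + 3 = 6
dist(I2) = dist(I0) + 1 = 3 + 1 = 4
dist(I3) = dist(I0) + 1 = 3 + 1 = 4
dist(I4) = dist(I3) + 5 = 4 + 5 = 9
dist(I5) = dist(I2) + 5 = 4 + 5 = 9
dist(I6) = dist(I0) + 3 = 3 + 3 = 6
Critical path = max dist = 9

9


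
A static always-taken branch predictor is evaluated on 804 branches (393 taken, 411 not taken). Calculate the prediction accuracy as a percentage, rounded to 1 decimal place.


Predictor: always-taken
Correct predictions = 393
Accuracy = 393 / 804 * 100 = 48.9%

48.9


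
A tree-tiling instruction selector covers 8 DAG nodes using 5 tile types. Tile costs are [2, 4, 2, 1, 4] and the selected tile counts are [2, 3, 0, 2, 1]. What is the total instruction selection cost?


Total cost = sum(count_i * cost_i)
= 2*2 + 3*4 + 0*2 + 2*1 + 1*4
= 22

22


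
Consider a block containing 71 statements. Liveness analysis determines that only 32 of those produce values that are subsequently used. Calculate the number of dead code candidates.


Dead code = total statements - live definitions
= 71 - 32 = 39

39


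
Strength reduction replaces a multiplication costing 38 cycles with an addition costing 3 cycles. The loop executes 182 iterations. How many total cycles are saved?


Per-iteration saving = 38 - 3 = 35
Total saved = 182 * 35 = 6370

6370


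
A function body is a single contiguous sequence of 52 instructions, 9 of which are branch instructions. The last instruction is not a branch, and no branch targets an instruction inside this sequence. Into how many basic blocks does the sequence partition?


With no in-sequence branch targets, the leaders are the first instruction plus the instruction after each branch.
Number of basic blocks = branches + 1
= 9 + 1 = 10

10


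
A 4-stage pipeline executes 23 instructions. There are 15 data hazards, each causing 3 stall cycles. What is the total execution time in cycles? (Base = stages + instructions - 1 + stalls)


Base cycles = 4 + 23 - 1 = 26
Total stalls = 15 * 3 = 45
Total = 26 + 45 = 71

71


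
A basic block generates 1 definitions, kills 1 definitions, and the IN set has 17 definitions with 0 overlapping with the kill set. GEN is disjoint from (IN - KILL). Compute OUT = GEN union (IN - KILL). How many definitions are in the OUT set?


IN - KILL: 17 - 0 = 17 surviving definitions
OUT = GEN + surviving = 1 + 17 = 18

18


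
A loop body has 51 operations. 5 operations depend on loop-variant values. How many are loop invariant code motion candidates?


Invariant candidates = total - loop-dependent
= 51 - 5 = 46

46


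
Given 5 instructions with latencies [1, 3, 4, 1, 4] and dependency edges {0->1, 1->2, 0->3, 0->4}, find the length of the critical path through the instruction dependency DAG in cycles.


Compute longest path through dependency graph: dist(Ik) = max over predecessors of dist + latency(Ik).
dist(I0) = latency 1 = 1
dist(I1) = dist(I0) + 3 = 1 + 3 = 4
dist(I2) = dist(I1) + 4 = 4 + 4 = 8
dist(I3) = dist(I0) + 1 = 1 + 1 = 2
dist(I4) = dist(I0) + 4 = 1 + 4 = 5
Critical path = max dist = 8

8


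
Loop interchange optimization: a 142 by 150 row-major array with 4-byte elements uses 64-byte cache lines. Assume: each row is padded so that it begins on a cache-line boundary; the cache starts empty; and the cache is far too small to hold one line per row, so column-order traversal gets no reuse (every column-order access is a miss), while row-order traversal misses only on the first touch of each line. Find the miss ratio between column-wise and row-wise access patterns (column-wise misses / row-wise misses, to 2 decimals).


Each row occupies 150 * 4 = 600 bytes and starts on a line boundary, so it spans ceil(600 / 64) = 10 cache lines.
Row-major traversal misses (one per line touched): 142 * ceil(150 * 4 / 64) = 1420
Column-major traversal misses (no reuse, every access misses): 142 * 150 = 21300
Ratio = 21300 / 1420 = 15.0

15.0


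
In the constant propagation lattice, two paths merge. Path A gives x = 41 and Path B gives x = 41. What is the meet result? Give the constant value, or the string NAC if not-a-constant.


Meet operation: if both paths give the same constant, result is that constant; if they differ, result is NAC (not-a-constant).
Path A: 41, Path B: 41 -> equal
Result: constant -> 41

41


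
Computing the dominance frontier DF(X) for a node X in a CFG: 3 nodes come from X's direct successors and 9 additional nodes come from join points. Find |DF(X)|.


DF(X) = direct successor contributions + join point contributions
= 3 + 9 = 12

12


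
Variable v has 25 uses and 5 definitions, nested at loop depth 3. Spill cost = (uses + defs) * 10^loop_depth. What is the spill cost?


uses + defs = 25 + 5 = 30
10^3 = 1000
Spill cost = 30 * 1000 = 30000

30000


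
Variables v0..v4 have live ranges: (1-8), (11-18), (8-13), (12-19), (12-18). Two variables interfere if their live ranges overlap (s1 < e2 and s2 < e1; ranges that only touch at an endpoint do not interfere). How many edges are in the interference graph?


Check all pairs for overlapping intervals.
Two intervals (s1,e1) and (s2,e2) overlap if s1 < e2 and s2 < e1.
v0 (1-8) vs v1..v4: overlaps none -> 0
v1 (11-18) vs v2..v4: overlaps v2, v3, v4 -> 3
v2 (8-13) vs v3..v4: overlaps v3, v4 -> 2
v3 (12-19) vs v4: overlaps v4 -> 1
Total overlapping pairs = 0 + 3 + 2 + 1 = 6

6


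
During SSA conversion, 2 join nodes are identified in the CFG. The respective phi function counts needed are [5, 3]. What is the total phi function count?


Total phi functions = sum of phi functions at each join node
= 5 + 3 = 8

8


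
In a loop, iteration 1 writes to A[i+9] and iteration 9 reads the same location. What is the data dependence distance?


Distance = read iteration - write iteration
= 9 - 1 = 8

8


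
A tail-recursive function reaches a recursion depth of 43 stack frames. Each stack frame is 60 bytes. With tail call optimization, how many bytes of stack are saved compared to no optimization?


Without TCO: 43 * 60 = 2580 bytes
With TCO: reuse 1 frame = 60 bytes
Savings = 2580 - 60 = 2520

2520


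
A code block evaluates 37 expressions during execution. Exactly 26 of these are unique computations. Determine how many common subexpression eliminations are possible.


CSE count = total expressions - unique expressions
= 37 - 26 = 11

11


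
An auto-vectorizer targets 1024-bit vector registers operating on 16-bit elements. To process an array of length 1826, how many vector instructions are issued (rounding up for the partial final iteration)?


Width = 1024 / 16 = 64 elements per vector op
Iterations = ceil(1826 / 64) = 29

29


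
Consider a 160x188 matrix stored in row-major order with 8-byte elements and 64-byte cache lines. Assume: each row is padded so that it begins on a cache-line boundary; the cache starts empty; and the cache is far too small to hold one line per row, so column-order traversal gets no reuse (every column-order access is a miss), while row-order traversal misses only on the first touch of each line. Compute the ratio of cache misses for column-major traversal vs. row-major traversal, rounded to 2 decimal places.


Each row occupies 188 * 8 = 1504 bytes and starts on a line boundary, so it spans ceil(1504 / 64) = 24 cache lines.
Row-major traversal misses (one per line touched): 160 * ceil(188 * 8 / 64) = 3840
Column-major traversal misses (no reuse, every access misses): 160 * 188 = 30080
Ratio = 30080 / 3840 = 7.83

7.83


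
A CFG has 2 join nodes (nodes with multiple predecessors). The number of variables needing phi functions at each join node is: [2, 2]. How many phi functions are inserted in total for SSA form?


Total phi functions = sum of phi functions at each join node
= 2 + 2 = 4

4


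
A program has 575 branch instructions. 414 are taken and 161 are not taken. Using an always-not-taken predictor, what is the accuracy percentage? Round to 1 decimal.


Predictor: always-not-taken
Correct predictions = 161
Accuracy = 161 / 575 * 100 = 28.0%

28.0


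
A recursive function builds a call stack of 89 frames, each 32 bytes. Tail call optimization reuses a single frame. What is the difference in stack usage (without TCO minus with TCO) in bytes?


Without TCO: 89 * 32 = 2848 bytes
With TCO: reuse 1 frame = 32 bytes
Savings = 2848 - 32 = 2816

2816


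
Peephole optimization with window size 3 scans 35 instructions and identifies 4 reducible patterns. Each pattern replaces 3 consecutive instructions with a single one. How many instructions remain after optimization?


Each match removes 2 instructions.
Total removed = 4 * 2 = 8
Remaining = 35 - 8 = 27

27


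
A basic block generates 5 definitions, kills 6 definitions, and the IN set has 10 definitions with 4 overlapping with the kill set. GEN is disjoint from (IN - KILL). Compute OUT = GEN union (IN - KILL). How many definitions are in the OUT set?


IN - KILL: 10 - 4 = 6 surviving definitions
OUT = GEN + surviving = 5 + 6 = 11

11


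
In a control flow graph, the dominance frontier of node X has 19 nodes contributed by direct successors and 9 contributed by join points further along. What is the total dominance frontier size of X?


DF(X) = direct successor contributions + join point contributions
= 19 + 9 = 28

28


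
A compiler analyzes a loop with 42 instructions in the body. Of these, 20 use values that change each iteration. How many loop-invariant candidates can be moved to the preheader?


Invariant candidates = total - loop-dependent
= 42 - 20 = 22

22


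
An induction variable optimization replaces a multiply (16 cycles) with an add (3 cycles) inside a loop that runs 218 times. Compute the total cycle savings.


Per-iteration saving = 16 - 3 = 13
Total saved = 218 * 13 = 2834

2834


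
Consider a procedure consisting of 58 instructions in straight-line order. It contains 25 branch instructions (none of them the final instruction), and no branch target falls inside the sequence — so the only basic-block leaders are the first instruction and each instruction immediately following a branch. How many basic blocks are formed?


With no in-sequence branch targets, the leaders are the first instruction plus the instruction after each branch.
Number of basic blocks = branches + 1
= 25 + 1 = 26

26


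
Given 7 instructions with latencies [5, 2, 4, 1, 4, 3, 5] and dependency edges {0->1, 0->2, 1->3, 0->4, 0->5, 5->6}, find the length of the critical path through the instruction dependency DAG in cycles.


Compute longest path through dependency graph: dist(Ik) = max over predecessors of dist + latency(Ik).
dist(I0) = latency 5 = 5
dist(I1) = dist(I0) + 2 = 5 + 2 = 7
dist(I2) = dist(I0) + 4 = 5 + 4 = 9
dist(I3) = dist(I1) + 1 = 7 + 1 = 8
dist(I4) = dist(I0) + 4 = 5 + 4 = 9
dist(I5) = dist(I0) + 3 = 5 + 3 = 8
dist(I6) = dist(I5) + 5 = 8 + 5 = 13
Critical path = max dist = 13

13


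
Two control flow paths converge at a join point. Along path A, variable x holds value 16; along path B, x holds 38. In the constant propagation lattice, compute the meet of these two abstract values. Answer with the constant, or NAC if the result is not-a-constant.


Meet operation: if both paths give the same constant, result is that constant; if they differ, result is NAC (not-a-constant).
Path A: 16, Path B: 38 -> differ
Result: not-a-constant -> NAC

NAC


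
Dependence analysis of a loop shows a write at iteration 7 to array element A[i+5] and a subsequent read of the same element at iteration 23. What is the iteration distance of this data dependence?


Distance = read iteration - write iteration
= 23 - 7 = 16

16


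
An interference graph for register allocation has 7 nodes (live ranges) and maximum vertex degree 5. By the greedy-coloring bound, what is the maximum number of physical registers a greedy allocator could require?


Greedy coloring never needs more than (max_degree + 1) colors: when coloring a vertex, at most max_degree neighbors are already colored.
Upper bound = 5 + 1 = 6

6


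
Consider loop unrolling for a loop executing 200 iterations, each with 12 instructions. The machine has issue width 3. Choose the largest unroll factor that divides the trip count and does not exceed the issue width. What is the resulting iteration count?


Largest divisor of 200 <= 3 is 2
New iterations = 200 / 2 = 100

100


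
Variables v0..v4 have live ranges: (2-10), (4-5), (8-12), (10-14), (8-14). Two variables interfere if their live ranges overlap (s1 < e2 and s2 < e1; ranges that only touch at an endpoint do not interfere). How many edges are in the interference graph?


Check all pairs for overlapping intervals.
Two intervals (s1,e1) and (s2,e2) overlap if s1 < e2 and s2 < e1.
v0 (2-10) vs v1..v4: overlaps v1, v2, v4 -> 3
v1 (4-5) vs v2..v4: overlaps none -> 0
v2 (8-12) vs v3..v4: overlaps v3, v4 -> 2
v3 (10-14) vs v4: overlaps v4 -> 1
Total overlapping pairs = 3 + 0 + 2 + 1 = 6

6


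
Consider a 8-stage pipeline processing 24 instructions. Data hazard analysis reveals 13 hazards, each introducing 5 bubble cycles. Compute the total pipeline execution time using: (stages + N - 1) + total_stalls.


Base cycles = 8 + 24 - 1 = 31
Total stalls = 13 * 5 = 65
Total = 31 + 65 = 96

96


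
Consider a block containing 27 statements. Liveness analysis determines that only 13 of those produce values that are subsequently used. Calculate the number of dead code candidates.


Dead code = total statements - live definitions
= 27 - 13 = 14

14


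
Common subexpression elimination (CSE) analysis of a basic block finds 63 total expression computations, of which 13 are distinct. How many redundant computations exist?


CSE count = total expressions - unique expressions
= 63 - 13 = 50

50


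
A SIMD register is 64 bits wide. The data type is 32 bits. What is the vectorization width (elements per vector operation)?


Width = SIMD bits / data type bits
= 64 / 32 = 2

2


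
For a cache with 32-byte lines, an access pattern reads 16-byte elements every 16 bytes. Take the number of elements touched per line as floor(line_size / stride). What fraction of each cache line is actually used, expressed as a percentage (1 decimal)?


Elements per cache line = floor(32 / 16) = 2
Bytes used = 2 * 16 = 32
Utilization = 32 / 32 * 100 = 100.0%

100.0


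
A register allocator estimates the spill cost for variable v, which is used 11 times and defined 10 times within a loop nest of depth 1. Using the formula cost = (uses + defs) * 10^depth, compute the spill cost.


uses + defs = 11 + 10 = 21
10^1 = 10
Spill cost = 21 * 10 = 210

210


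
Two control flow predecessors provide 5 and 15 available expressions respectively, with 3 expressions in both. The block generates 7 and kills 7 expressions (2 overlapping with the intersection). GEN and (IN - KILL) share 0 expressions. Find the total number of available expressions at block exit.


IN = intersection of predecessors = 3
IN - KILL = 3 - 2 = 1
|OUT| = |GEN| + |IN - KILL| - |GEN ∩ (IN - KILL)| = 7 + 1 - 0 = 8

8


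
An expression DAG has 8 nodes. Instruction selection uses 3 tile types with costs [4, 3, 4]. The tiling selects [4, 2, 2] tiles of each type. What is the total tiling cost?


Total cost = sum(count_i * cost_i)
= 4*4 + 2*3 + 2*4
= 30

30


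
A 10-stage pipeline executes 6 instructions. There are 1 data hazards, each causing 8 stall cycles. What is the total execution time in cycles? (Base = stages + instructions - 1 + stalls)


Base cycles = 10 + 6 - 1 = 15
Total stalls = 1 * 8 = 8
Total = 15 + 8 = 23

23


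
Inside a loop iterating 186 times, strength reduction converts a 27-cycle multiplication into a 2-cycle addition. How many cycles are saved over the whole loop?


Per-iteration saving = 27 - 2 = 25
Total saved = 186 * 25 = 4650

4650


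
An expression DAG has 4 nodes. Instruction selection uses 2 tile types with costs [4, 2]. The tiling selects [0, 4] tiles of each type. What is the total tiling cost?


Total cost = sum(count_i * cost_i)
= 0*4 + 4*2
= 8

8


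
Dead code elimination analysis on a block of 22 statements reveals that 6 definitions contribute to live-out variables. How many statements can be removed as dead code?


Dead code = total statements - live definitions
= 22 - 6 = 16

16


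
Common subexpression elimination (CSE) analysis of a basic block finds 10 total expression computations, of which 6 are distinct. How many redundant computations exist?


CSE count = total expressions - unique expressions
= 10 - 6 = 4

4


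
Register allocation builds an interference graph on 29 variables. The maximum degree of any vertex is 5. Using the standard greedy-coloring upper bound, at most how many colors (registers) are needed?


Greedy coloring never needs more than (max_degree + 1) colors: when coloring a vertex, at most max_degree neighbors are already colored.
Upper bound = 5 + 1 = 6

6


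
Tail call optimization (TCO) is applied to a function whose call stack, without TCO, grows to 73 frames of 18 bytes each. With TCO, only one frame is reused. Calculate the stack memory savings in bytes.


Without TCO: 73 * 18 = 1314 bytes
With TCO: reuse 1 frame = 18 bytes
Savings = 1314 - 18 = 1296

1296


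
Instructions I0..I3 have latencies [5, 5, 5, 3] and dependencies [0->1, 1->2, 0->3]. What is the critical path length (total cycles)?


Compute longest path through dependency graph: dist(Ik) = max over predecessors of dist + latency(Ik).
dist(I0) = latency 5 = 5
dist(I1) = dist(I0) + 5 = 5 + 5 = 10
dist(I2) = dist(I1) + 5 = 10 + 5 = 15
dist(I3) = dist(I0) + 3 = 5 + 3 = 8
Critical path = max dist = 15

15


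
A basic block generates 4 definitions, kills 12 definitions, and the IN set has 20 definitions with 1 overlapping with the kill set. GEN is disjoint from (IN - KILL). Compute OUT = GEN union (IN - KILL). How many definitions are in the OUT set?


IN - KILL: 20 - 1 = 19 surviving definitions
OUT = GEN + surviving = 4 + 19 = 23

23


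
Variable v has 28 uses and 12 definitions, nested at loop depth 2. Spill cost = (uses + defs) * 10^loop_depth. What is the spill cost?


uses + defs = 28 + 12 = 40
10^2 = 100
Spill cost = 40 * 100 = 4000

4000


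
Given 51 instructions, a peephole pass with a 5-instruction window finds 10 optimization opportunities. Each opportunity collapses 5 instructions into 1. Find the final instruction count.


Each match removes 4 instructions.
Total removed = 10 * 4 = 40
Remaining = 51 - 40 = 11

11


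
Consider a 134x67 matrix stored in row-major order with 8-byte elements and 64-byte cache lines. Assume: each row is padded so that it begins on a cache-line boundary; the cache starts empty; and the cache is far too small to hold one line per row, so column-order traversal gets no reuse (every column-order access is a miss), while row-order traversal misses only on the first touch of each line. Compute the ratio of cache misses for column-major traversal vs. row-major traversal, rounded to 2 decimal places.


Each row occupies 67 * 8 = 536 bytes and starts on a line boundary, so it spans ceil(536 / 64) = 9 cache lines.
Row-major traversal misses (one per line touched): 134 * ceil(67 * 8 / 64) = 1206
Column-major traversal misses (no reuse, every access misses): 134 * 67 = 8978
Ratio = 8978 / 1206 = 7.44

7.44


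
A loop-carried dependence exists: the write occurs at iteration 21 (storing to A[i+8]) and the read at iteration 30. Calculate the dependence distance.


Distance = read iteration - write iteration
= 30 - 21 = 9

9


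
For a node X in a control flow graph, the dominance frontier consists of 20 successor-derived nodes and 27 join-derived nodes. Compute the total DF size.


DF(X) = direct successor contributions + join point contributions
= 20 + 27 = 47

47


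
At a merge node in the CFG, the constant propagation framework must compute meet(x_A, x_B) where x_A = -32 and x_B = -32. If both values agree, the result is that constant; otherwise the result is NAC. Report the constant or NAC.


Meet operation: if both paths give the same constant, result is that constant; if they differ, result is NAC (not-a-constant).
Path A: -32, Path B: -32 -> equal
Result: constant -> -32

-32


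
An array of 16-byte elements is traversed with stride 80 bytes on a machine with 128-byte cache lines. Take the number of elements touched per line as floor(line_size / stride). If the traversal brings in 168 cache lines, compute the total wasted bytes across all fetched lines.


Elements per line = floor(128 / 80) = 1
Bytes used per line = 1 * 16 = 16
Wasted per line = 128 - 16 = 112
Total wasted = 112 * 168 = 18816

18816


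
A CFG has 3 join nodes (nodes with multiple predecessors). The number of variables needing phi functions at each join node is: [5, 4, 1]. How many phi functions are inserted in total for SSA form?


Total phi functions = sum of phi functions at each join node
= 5 + 4 + 1 = 10

10


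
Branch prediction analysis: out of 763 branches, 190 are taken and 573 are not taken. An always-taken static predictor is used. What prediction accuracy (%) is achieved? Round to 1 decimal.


Predictor: always-taken
Correct predictions = 190
Accuracy = 190 / 763 * 100 = 24.9%

24.9


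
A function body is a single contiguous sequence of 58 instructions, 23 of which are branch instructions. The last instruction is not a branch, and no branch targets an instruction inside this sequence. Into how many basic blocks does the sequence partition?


With no in-sequence branch targets, the leaders are the first instruction plus the instruction after each branch.
Number of basic blocks = branches + 1
= 23 + 1 = 24

24


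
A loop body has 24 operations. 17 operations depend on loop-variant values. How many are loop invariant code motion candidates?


Invariant candidates = total - loop-dependent
= 24 - 17 = 7

7


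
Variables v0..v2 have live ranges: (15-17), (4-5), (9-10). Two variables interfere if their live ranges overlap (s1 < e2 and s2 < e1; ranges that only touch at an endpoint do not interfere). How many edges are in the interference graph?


Check all pairs for overlapping intervals.
Two intervals (s1,e1) and (s2,e2) overlap if s1 < e2 and s2 < e1.
v0 (15-17) vs v1..v2: overlaps none -> 0
v1 (4-5) vs v2: overlaps none -> 0
Total overlapping pairs = 0 + 0 = 0

0


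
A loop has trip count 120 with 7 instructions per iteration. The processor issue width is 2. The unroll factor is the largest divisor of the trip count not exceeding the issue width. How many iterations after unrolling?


Largest divisor of 120 <= 2 is 2
New iterations = 120 / 2 = 60

60


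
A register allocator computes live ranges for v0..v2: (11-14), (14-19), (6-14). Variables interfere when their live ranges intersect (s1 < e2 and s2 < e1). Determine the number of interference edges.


Check all pairs for overlapping intervals.
Two intervals (s1,e1) and (s2,e2) overlap if s1 < e2 and s2 < e1.
v0 (11-14) vs v1..v2: overlaps v2 -> 1
v1 (14-19) vs v2: overlaps none -> 0
Total overlapping pairs = 1 + 0 = 1

1


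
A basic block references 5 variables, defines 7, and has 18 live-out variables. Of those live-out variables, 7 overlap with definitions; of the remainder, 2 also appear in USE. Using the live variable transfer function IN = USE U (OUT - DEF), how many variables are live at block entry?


OUT - DEF: 18 - 7 = 11
|IN| = |USE| + |OUT - DEF| - |USE ∩ (OUT - DEF)| = 5 + 11 - 2 = 14

14


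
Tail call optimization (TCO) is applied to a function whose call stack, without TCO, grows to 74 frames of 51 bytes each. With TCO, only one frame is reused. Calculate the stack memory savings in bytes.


Without TCO: 74 * 51 = 3774 bytes
With TCO: reuse 1 frame = 51 bytes
Savings = 3774 - 51 = 3723

3723


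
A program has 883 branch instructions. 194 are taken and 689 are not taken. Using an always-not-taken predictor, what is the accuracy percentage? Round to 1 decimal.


Predictor: always-not-taken
Correct predictions = 689
Accuracy = 689 / 883 * 100 = 78.0%

78.0


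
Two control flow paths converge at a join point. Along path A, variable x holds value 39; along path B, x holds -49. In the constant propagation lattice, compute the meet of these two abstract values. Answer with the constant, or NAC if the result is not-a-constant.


Meet operation: if both paths give the same constant, result is that constant; if they differ, result is NAC (not-a-constant).
Path A: 39, Path B: -49 -> differ
Result: not-a-constant -> NAC

NAC


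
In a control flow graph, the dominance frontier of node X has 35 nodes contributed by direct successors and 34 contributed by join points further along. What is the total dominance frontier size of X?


DF(X) = direct successor contributions + join point contributions
= 35 + 34 = 69

69


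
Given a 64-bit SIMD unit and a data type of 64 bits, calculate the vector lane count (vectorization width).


Width = SIMD bits / data type bits
= 64 / 64 = 1

1


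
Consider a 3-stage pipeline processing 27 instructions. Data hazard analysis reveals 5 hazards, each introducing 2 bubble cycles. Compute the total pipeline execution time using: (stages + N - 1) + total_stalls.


Base cycles = 3 + 27 - 1 = 29
Total stalls = 5 * 2 = 10
Total = 29 + 10 = 39

39


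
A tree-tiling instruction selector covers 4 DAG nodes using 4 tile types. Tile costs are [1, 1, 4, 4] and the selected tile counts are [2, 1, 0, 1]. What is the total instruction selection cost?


Total cost = sum(count_i * cost_i)
= 2*1 + 1*1 + 0*4 + 1*4
= 7

7


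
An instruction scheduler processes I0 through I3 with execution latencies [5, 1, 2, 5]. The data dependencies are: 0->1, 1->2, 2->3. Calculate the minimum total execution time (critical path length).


Compute longest path through dependency graph: dist(Ik) = max over predecessors of dist + latency(Ik).
dist(I0) = latency 5 = 5
dist(I1) = dist(I0) + 1 = 5 + 1 = 6
dist(I2) = dist(I1) + 2 = 6 + 2 = 8
dist(I3) = dist(I2) + 5 = 8 + 5 = 13
Critical path = max dist = 13

13


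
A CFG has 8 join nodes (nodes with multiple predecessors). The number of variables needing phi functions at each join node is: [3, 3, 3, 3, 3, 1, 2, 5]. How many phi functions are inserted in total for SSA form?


Total phi functions = sum of phi functions at each join node
= 3 + 3 + 3 + 3 + 3 + 1 + 2 + 5 = 23

23


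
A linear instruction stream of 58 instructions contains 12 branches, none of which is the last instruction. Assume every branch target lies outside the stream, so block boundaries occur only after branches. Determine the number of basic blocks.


With no in-sequence branch targets, the leaders are the first instruction plus the instruction after each branch.
Number of basic blocks = branches + 1
= 12 + 1 = 13

13


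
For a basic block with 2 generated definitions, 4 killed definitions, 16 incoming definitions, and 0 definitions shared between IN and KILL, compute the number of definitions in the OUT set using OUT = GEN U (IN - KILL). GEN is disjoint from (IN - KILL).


IN - KILL: 16 - 0 = 16 surviving definitions
OUT = GEN + surviving = 2 + 16 = 18

18


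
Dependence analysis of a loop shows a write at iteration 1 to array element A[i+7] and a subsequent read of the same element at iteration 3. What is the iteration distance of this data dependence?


Distance = read iteration - write iteration
= 3 - 1 = 2

2


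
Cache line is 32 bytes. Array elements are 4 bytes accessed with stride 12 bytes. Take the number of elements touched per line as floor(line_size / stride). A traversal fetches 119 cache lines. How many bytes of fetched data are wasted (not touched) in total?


Elements per line = floor(32 / 12) = 2
Bytes used per line = 2 * 4 = 8
Wasted per line = 32 - 8 = 24
Total wasted = 24 * 119 = 2856

2856


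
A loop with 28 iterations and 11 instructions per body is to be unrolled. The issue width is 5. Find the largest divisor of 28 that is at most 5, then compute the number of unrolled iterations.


Largest divisor of 28 <= 5 is 4
New iterations = 28 / 4 = 7

7


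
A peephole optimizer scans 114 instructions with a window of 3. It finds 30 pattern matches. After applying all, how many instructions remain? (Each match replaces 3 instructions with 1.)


Each match removes 2 instructions.
Total removed = 30 * 2 = 60
Remaining = 114 - 60 = 54

54


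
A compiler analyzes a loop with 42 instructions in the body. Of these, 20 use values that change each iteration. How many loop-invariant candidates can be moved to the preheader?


Invariant candidates = total - loop-dependent
= 42 - 20 = 22

22


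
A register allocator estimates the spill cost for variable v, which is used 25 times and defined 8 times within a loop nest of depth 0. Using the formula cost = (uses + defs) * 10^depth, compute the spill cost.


uses + defs = 25 + 8 = 33
10^0 = 1
Spill cost = 33 * 1 = 33

33


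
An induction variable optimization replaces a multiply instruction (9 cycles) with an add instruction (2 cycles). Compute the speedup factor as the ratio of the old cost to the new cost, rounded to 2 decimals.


Ratio = mult_cost / add_cost = 9 / 2 = 4.5

4.5


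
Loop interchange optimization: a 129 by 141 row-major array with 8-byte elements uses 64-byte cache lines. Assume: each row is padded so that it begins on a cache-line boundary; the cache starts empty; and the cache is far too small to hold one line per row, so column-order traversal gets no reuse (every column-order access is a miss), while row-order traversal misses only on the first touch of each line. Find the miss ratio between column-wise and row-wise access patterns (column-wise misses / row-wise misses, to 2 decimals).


Each row occupies 141 * 8 = 1128 bytes and starts on a line boundary, so it spans ceil(1128 / 64) = 18 cache lines.
Row-major traversal misses (one per line touched): 129 * ceil(141 * 8 / 64) = 2322
Column-major traversal misses (no reuse, every access misses): 129 * 141 = 18189
Ratio = 18189 / 2322 = 7.83

7.83


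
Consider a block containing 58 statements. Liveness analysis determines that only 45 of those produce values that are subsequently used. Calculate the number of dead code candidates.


Dead code = total statements - live definitions
= 58 - 45 = 13

13


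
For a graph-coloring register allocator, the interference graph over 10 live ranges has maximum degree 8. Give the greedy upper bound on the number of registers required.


Greedy coloring never needs more than (max_degree + 1) colors: when coloring a vertex, at most max_degree neighbors are already colored.
Upper bound = 8 + 1 = 9

9


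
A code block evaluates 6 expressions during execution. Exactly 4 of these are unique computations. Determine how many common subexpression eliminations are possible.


CSE count = total expressions - unique expressions
= 6 - 4 = 2

2


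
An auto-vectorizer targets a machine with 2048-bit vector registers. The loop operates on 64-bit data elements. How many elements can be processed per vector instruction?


Width = SIMD bits / data type bits
= 2048 / 64 = 32

32


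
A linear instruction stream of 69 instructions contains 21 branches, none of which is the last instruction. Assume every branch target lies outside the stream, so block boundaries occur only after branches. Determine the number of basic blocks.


With no in-sequence branch targets, the leaders are the first instruction plus the instruction after each branch.
Number of basic blocks = branches + 1
= 21 + 1 = 22

22


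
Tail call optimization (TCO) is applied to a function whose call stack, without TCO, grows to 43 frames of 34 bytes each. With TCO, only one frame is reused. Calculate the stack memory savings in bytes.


Without TCO: 43 * 34 = 1462 bytes
With TCO: reuse 1 frame = 34 bytes
Savings = 1462 - 34 = 1428

1428


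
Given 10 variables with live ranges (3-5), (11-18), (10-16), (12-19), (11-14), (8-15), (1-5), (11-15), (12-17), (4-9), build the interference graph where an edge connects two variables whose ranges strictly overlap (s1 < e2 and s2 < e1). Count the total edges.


Check all pairs for overlapping intervals.
Two intervals (s1,e1) and (s2,e2) overlap if s1 < e2 and s2 < e1.
v0 (3-5) vs v1..v9: overlaps v6, v9 -> 2
v1 (11-18) vs v2..v9: overlaps v2, v3, v4, v5, v7, v8 -> 6
v2 (10-16) vs v3..v9: overlaps v3, v4, v5, v7, v8 -> 5
v3 (12-19) vs v4..v9: overlaps v4, v5, v7, v8 -> 4
v4 (11-14) vs v5..v9: overlaps v5, v7, v8 -> 3
v5 (8-15) vs v6..v9: overlaps v7, v8, v9 -> 3
v6 (1-5) vs v7..v9: overlaps v9 -> 1
v7 (11-15) vs v8..v9: overlaps v8 -> 1
v8 (12-17) vs v9: overlaps none -> 0
Total overlapping pairs = 2 + 6 + 5 + 4 + 3 + 3 + 1 + 1 + 0 = 25

25


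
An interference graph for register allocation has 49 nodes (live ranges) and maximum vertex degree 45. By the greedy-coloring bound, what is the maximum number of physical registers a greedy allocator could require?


Greedy coloring never needs more than (max_degree + 1) colors: when coloring a vertex, at most max_degree neighbors are already colored.
Upper bound = 45 + 1 = 46

46


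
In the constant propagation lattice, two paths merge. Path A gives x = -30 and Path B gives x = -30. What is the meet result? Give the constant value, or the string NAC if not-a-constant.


Meet operation: if both paths give the same constant, result is that constant; if they differ, result is NAC (not-a-constant).
Path A: -30, Path B: -30 -> equal
Result: constant -> -30

-30


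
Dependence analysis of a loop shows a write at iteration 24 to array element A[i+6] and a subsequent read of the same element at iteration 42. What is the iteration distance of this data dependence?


Distance = read iteration - write iteration
= 42 - 24 = 18

18


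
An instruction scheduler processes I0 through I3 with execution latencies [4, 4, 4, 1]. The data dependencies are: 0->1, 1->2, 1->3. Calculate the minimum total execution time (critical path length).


Compute longest path through dependency graph: dist(Ik) = max over predecessors of dist + latency(Ik).
dist(I0) = latency 4 = 4
dist(I1) = dist(I0) + 4 = 4 + 4 = 8
dist(I2) = dist(I1) + 4 = 8 + 4 = 12
dist(I3) = dist(I1) + 1 = 8 + 1 = 9
Critical path = max dist = 12

12


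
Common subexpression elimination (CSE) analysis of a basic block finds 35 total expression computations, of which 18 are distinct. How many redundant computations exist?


CSE count = total expressions - unique expressions
= 35 - 18 = 17

17


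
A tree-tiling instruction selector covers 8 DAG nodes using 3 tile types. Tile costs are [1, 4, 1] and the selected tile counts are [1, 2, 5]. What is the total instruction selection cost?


Total cost = sum(count_i * cost_i)
= 1*1 + 2*4 + 5*1
= 14

14


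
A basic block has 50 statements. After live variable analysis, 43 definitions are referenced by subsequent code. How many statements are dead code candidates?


Dead code = total statements - live definitions
= 50 - 43 = 7

7


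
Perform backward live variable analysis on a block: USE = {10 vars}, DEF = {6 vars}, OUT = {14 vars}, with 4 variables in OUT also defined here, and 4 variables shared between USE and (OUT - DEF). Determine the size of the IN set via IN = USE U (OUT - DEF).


OUT - DEF: 14 - 4 = 10
|IN| = |USE| + |OUT - DEF| - |USE ∩ (OUT - DEF)| = 10 + 10 - 4 = 16

16


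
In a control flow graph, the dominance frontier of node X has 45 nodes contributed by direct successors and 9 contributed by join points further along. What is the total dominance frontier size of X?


DF(X) = direct successor contributions + join point contributions
= 45 + 9 = 54

54


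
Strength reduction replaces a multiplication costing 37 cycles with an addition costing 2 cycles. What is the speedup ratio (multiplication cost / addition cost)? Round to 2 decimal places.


Ratio = mult_cost / add_cost = 37 / 2 = 18.5

18.5


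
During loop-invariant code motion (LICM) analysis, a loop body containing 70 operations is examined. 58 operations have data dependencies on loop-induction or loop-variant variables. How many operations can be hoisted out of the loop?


Invariant candidates = total - loop-dependent
= 70 - 58 = 12

12


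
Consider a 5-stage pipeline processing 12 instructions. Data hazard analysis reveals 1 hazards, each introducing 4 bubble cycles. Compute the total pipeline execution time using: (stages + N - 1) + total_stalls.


Base cycles = 5 + 12 - 1 = 16
Total stalls = 1 * 4 = 4
Total = 16 + 4 = 20

20


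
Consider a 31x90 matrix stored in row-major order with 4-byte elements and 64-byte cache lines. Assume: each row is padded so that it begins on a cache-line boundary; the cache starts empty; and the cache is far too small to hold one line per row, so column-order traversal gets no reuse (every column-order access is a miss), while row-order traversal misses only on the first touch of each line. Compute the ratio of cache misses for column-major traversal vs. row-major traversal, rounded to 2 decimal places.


Each row occupies 90 * 4 = 360 bytes and starts on a line boundary, so it spans ceil(360 / 64) = 6 cache lines.
Row-major traversal misses (one per line touched): 31 * ceil(90 * 4 / 64) = 186
Column-major traversal misses (no reuse, every access misses): 31 * 90 = 2790
Ratio = 2790 / 186 = 15.0

15.0


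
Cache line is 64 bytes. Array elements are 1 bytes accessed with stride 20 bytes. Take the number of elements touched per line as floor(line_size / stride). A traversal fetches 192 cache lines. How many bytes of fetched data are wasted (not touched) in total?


Elements per line = floor(64 / 20) = 3
Bytes used per line = 3 * 1 = 3
Wasted per line = 64 - 3 = 61
Total wasted = 61 * 192 = 11712

11712


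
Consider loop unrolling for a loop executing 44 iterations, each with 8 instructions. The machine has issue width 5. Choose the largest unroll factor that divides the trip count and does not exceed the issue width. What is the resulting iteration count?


Largest divisor of 44 <= 5 is 4
New iterations = 44 / 4 = 11

11


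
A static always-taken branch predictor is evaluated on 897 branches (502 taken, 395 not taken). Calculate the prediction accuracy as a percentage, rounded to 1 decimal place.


Predictor: always-taken
Correct predictions = 502
Accuracy = 502 / 897 * 100 = 56.0%

56.0


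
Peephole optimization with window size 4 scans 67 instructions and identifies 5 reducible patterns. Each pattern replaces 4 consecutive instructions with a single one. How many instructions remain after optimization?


Each match removes 3 instructions.
Total removed = 5 * 3 = 15
Remaining = 67 - 15 = 52

52


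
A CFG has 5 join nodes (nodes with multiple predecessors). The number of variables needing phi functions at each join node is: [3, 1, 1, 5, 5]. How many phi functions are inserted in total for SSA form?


Total phi functions = sum of phi functions at each join node
= 3 + 1 + 1 + 5 + 5 = 15

15


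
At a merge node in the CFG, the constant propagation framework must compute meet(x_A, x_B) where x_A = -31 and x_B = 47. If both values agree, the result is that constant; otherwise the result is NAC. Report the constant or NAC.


Meet operation: if both paths give the same constant, result is that constant; if they differ, result is NAC (not-a-constant).
Path A: -31, Path B: 47 -> differ
Result: not-a-constant -> NAC

NAC
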